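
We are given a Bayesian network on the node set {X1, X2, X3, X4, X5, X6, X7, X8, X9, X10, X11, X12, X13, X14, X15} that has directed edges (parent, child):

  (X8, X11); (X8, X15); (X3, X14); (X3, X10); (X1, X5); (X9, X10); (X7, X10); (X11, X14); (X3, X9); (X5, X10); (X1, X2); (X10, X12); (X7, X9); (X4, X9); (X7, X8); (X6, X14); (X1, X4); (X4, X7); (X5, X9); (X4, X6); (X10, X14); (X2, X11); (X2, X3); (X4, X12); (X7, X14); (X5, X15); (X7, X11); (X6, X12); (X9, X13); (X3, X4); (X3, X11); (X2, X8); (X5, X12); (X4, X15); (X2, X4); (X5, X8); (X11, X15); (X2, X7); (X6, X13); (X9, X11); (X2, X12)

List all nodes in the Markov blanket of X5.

{X1, X2, X3, X4, X6, X7, X8, X9, X10, X11, X12, X15}

Pa(X5) = {X1}.
X5 has children X8, X9, X10, X12, X15.
Co-parents of X5 (other parents of its children):
  X8 also has parents X2, X7.
  parents(X9) \ {X5} = {X3, X4, X7}.
  X10 also has parents X3, X7, X9.
  X12 also has parents X2, X4, X6, X10.
  X15 also has parents X4, X8, X11.
So the Markov blanket of X5 is {X1, X2, X3, X4, X6, X7, X8, X9, X10, X11, X12, X15}.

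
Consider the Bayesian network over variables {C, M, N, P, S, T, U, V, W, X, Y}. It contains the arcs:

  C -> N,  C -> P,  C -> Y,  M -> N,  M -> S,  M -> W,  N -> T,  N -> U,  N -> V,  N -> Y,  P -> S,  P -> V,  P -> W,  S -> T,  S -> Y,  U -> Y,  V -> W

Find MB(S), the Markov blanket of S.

{C, M, N, P, T, U, Y}

A node's Markov blanket = Pa ∪ Ch ∪ (parents of Ch other than the node itself).
Pa(S) = {M, P}.
Children of S: T, Y.
Co-parents of S (other parents of its children):
  T: N
  Y: C, N, U
So the Markov blanket of S is {C, M, N, P, T, U, Y}.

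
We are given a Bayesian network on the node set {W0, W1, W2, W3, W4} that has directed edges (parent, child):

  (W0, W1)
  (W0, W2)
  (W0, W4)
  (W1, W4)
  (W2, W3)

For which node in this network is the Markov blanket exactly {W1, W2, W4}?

The target node must have every member of {W1, W2, W4} as a parent, child, or co-parent, and no others.
Parents of W0: none; children: W1, W2, W4; co-parents: W1.
These exactly cover the given set, so the node is W0.

W0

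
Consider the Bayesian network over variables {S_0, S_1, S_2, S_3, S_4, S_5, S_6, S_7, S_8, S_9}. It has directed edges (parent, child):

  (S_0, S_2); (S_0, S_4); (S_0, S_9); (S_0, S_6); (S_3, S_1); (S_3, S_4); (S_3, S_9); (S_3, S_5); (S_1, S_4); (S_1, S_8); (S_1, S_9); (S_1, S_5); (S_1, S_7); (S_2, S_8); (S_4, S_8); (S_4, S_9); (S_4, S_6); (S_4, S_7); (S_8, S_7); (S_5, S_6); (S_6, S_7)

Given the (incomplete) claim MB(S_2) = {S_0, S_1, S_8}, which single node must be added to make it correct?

S_4

S_2's parents: S_0.
S_2 has child S_8.
Parents of each child, excluding S_2:
  S_8's other parents are S_1, S_4.
MB(S_2) = {S_0, S_1, S_4, S_8}.
Comparing with the claimed set, S_4 is missing.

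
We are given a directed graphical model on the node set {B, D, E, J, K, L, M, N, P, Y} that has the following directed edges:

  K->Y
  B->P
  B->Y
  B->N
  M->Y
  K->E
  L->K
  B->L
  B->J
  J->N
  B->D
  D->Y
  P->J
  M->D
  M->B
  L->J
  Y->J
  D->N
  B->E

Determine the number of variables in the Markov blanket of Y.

7

A node's Markov blanket = Pa ∪ Ch ∪ (parents of Ch other than the node itself).
Y has parents B, D, K, M.
Y has child J.
Co-parents of Y (other parents of its children):
  J also has parents B, L, P.
MB(Y) = {B, D, J, K, L, M, P}, which has 7 nodes.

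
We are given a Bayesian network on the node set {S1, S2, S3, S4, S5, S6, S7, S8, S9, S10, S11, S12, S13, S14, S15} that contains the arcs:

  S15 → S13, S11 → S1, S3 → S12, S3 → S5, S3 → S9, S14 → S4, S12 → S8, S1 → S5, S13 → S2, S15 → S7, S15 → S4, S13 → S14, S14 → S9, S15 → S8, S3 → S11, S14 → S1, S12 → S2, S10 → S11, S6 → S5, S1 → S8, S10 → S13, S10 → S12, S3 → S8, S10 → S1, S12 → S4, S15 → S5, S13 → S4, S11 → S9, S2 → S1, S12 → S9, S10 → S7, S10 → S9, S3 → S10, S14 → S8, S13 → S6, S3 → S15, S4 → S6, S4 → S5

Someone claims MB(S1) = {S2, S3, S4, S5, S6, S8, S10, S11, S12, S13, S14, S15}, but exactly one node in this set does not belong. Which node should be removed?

S13

S1 has parents S2, S10, S11, S14.
Ch(S1) = {S5, S8}.
Parents of each child, excluding S1:
  S8's other parents are S3, S12, S14, S15.
  parents(S5) \ {S1} = {S3, S4, S6, S15}.
MB(S1) = {S2, S3, S4, S5, S6, S8, S10, S11, S12, S14, S15}.
S13 is neither a parent, child, nor co-parent of S1, so it does not belong.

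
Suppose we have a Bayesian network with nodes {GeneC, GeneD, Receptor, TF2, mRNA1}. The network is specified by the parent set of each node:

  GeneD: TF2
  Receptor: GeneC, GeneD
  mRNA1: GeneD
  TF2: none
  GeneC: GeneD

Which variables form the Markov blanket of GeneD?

GeneD has children GeneC, Receptor, mRNA1.
Parents of GeneD: TF2.
Other parents of GeneD's children:
  GeneC: no additional parents.
  Receptor's other parent is GeneC.
  mRNA1: no additional parents.
So the Markov blanket of GeneD is {GeneC, Receptor, TF2, mRNA1}.

{GeneC, Receptor, TF2, mRNA1}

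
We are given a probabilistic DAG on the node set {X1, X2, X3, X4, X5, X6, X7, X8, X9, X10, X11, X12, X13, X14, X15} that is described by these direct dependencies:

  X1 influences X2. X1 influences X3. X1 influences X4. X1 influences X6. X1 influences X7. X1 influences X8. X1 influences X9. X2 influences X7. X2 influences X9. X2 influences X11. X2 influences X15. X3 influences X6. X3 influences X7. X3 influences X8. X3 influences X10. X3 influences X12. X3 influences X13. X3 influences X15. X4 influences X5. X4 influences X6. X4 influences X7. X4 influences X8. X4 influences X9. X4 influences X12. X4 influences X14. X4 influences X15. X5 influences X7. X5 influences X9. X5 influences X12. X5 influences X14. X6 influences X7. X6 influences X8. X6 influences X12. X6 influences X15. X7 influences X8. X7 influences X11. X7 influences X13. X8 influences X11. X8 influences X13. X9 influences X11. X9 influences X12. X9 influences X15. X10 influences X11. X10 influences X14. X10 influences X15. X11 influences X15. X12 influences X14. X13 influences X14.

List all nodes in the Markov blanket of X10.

By definition, MB(X10) is built from X10's parents, X10's children, and the co-parents of X10.
X10's parents: X3.
Ch(X10) = {X11, X14, X15}.
For each child, the remaining parents (spouses of X10):
  X11: X2, X7, X8, X9
  X14: X4, X5, X12, X13
  X15: X2, X3, X4, X6, X9, X11
MB(X10) = {X2, X3, X4, X5, X6, X7, X8, X9, X11, X12, X13, X14, X15}.

{X2, X3, X4, X5, X6, X7, X8, X9, X11, X12, X13, X14, X15}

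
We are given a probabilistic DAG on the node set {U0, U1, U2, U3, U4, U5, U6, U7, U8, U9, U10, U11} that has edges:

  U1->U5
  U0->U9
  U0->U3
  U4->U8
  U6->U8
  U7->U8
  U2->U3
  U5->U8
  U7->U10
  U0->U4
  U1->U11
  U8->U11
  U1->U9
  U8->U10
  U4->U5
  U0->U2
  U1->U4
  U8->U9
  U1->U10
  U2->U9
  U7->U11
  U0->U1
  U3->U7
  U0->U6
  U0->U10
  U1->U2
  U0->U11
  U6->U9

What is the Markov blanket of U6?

The Markov blanket of a node is its parents, its children, and the other parents of its children.
U6 has parent U0.
U6 has children U8, U9.
Co-parents of U6 (other parents of its children):
  U8 also has parents U4, U5, U7.
  parents(U9) \ {U6} = {U0, U1, U2, U8}.
So the Markov blanket of U6 is {U0, U1, U2, U4, U5, U7, U8, U9}.

{U0, U1, U2, U4, U5, U7, U8, U9}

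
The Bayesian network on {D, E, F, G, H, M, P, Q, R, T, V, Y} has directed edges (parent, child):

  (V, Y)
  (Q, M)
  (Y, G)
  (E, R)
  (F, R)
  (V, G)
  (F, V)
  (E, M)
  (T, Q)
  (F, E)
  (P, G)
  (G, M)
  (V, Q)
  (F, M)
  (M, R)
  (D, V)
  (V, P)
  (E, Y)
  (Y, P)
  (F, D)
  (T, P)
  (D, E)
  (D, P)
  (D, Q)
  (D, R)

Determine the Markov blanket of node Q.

A node's Markov blanket = Pa ∪ Ch ∪ (parents of Ch other than the node itself).
Parents of Q: D, T, V.
Q's children: M.
Other parents of Q's children:
  parents(M) \ {Q} = {E, F, G}.
Taking the union gives {D, E, F, G, M, T, V}.

{D, E, F, G, M, T, V}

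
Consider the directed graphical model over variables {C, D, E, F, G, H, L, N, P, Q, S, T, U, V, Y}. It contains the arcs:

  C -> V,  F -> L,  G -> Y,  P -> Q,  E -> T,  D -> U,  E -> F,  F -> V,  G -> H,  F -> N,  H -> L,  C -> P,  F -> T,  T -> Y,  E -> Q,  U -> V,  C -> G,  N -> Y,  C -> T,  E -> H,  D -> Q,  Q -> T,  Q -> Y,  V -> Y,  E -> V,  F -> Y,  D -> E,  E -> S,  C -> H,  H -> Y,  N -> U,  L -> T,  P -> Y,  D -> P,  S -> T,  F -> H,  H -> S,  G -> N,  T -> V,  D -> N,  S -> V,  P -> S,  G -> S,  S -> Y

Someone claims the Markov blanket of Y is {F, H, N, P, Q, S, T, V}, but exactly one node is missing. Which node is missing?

G

Ch(Y) = {}.
Parents of Y: F, G, H, N, P, Q, S, T, V.
Y has no children, so there are no co-parents.
MB(Y) = {F, G, H, N, P, Q, S, T, V}.
Comparing with the claimed set, G is missing.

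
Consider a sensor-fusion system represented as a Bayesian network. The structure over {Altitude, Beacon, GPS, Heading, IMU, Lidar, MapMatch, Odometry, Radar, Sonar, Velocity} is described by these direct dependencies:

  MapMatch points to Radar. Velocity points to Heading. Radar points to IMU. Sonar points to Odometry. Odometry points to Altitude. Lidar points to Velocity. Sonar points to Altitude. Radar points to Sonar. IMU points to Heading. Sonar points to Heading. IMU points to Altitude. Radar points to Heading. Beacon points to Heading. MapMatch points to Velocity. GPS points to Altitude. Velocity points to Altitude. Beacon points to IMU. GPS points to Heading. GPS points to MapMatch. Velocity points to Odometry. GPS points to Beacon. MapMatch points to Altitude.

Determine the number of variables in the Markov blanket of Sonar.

By definition, MB(Sonar) is built from Sonar's parents, Sonar's children, and the co-parents of Sonar.
Sonar has parent Radar.
Children of Sonar: Altitude, Heading, Odometry.
For each child, the remaining parents (spouses of Sonar):
  Heading's other parents are Beacon, GPS, IMU, Radar, Velocity.
  Odometry's other parent is Velocity.
  parents(Altitude) \ {Sonar} = {GPS, IMU, MapMatch, Odometry, Velocity}.
MB(Sonar) = {Altitude, Beacon, GPS, Heading, IMU, MapMatch, Odometry, Radar, Velocity}, which has 9 nodes.

9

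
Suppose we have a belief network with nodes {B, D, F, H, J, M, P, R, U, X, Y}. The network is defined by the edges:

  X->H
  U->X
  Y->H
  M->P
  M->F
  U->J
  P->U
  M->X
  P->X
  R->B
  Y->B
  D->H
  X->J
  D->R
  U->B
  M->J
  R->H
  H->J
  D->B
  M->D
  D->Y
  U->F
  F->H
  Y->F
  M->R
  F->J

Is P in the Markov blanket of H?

No

Recall MB(v) = parents ∪ children ∪ spouses, where spouses are the other parents of v's children.
Pa(H) = {D, F, R, X, Y}.
Children of H: J.
For each child, the remaining parents (spouses of H):
  parents(J) \ {H} = {F, M, U, X}.
MB(H) = {D, F, J, M, R, U, X, Y}; P is not in this set.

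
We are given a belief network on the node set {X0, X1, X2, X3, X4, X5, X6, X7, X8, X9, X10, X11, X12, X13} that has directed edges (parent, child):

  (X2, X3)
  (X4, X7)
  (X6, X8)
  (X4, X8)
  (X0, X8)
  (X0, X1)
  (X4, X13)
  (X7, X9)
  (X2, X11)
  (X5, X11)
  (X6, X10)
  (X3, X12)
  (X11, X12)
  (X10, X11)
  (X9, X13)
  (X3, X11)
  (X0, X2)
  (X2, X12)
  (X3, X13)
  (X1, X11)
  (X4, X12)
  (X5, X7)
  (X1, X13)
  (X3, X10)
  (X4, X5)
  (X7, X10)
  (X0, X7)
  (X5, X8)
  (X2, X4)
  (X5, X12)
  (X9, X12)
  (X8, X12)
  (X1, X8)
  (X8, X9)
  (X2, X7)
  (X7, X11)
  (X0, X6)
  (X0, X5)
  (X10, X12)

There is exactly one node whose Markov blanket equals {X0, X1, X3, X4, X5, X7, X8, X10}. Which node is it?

X6

The target node must have every member of {X0, X1, X3, X4, X5, X7, X8, X10} as a parent, child, or co-parent, and no others.
Parents of X6: X0; children: X8, X10; co-parents: X0, X1, X3, X4, X5, X7.
These exactly cover the given set, so the node is X6.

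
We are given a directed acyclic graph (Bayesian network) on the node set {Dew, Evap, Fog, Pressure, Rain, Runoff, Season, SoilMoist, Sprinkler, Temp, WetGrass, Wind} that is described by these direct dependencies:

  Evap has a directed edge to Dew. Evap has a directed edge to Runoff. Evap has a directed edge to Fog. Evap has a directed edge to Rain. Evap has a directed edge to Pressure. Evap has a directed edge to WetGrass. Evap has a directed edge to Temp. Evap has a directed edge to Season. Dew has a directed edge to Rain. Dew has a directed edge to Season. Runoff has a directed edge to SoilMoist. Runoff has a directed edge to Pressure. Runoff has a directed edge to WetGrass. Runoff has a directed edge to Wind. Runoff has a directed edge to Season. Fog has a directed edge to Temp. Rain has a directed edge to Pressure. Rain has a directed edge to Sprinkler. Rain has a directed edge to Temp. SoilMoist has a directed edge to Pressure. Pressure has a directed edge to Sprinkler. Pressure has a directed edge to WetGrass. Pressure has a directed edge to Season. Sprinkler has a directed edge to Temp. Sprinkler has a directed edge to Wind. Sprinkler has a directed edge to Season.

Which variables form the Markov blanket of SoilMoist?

Recall MB(v) = parents ∪ children ∪ spouses, where spouses are the other parents of v's children.
Children of SoilMoist: Pressure.
Pa(SoilMoist) = {Runoff}.
Other parents of SoilMoist's children:
  Pressure: Evap, Rain, Runoff
MB(SoilMoist) = {Evap, Pressure, Rain, Runoff}.

{Evap, Pressure, Rain, Runoff}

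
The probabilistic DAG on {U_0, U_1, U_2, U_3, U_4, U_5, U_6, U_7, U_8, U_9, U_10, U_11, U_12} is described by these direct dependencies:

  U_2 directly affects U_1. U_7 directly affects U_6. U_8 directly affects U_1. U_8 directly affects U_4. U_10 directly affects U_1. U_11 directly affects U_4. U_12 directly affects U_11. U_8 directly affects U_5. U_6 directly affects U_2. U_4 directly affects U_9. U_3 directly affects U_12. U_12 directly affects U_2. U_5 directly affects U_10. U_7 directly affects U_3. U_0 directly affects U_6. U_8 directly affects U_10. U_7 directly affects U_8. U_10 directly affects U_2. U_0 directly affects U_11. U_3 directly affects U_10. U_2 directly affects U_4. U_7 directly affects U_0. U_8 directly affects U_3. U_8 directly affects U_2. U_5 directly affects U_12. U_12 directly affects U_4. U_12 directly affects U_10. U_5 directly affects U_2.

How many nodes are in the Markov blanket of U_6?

7

Recall MB(v) = parents ∪ children ∪ spouses, where spouses are the other parents of v's children.
Parents of U_6: U_0, U_7.
Children of U_6: U_2.
For each child, the remaining parents (spouses of U_6):
  U_2: U_5, U_8, U_10, U_12
MB(U_6) = {U_0, U_2, U_5, U_7, U_8, U_10, U_12}, which has 7 nodes.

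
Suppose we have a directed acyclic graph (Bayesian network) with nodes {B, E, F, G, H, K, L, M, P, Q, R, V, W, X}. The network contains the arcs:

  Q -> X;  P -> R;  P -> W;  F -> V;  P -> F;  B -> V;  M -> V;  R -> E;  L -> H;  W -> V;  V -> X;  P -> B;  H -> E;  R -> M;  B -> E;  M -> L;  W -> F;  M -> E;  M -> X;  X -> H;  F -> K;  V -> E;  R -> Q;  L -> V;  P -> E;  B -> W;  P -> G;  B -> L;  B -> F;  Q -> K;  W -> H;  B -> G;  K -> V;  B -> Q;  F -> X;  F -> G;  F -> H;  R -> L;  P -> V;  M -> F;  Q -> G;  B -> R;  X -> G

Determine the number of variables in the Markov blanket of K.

8

A node's Markov blanket = Pa ∪ Ch ∪ (parents of Ch other than the node itself).
Ch(K) = {V}.
Parents of K: F, Q.
Parents of each child, excluding K:
  parents(V) \ {K} = {B, F, L, M, P, W}.
MB(K) = {B, F, L, M, P, Q, V, W}, which has 8 nodes.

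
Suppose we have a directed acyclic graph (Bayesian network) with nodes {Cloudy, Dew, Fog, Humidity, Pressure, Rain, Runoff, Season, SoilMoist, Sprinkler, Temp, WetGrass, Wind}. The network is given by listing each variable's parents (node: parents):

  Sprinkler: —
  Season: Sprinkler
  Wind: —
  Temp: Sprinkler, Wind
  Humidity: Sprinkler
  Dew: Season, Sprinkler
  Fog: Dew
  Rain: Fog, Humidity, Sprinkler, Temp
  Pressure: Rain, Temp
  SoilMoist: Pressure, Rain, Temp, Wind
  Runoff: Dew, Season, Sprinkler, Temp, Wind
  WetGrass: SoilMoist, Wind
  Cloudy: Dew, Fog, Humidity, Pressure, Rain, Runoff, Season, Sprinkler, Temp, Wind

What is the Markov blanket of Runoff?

{Cloudy, Dew, Fog, Humidity, Pressure, Rain, Season, Sprinkler, Temp, Wind}

Pa(Runoff) = {Dew, Season, Sprinkler, Temp, Wind}.
Ch(Runoff) = {Cloudy}.
For each child, the remaining parents (spouses of Runoff):
  Cloudy: Dew, Fog, Humidity, Pressure, Rain, Season, Sprinkler, Temp, Wind
MB(Runoff) = {Cloudy, Dew, Fog, Humidity, Pressure, Rain, Season, Sprinkler, Temp, Wind}.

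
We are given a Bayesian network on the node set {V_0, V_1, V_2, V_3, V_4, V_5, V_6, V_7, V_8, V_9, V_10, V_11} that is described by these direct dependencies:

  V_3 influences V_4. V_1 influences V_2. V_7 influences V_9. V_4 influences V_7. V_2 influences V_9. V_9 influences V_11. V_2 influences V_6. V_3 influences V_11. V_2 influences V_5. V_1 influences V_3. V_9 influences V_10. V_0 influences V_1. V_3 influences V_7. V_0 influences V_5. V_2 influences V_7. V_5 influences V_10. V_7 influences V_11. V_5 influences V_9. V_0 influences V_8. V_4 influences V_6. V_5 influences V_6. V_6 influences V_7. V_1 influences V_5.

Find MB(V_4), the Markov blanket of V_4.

The Markov blanket of a node is its parents, its children, and the other parents of its children.
Children of V_4: V_6, V_7.
V_4's parents: V_3.
Parents of each child, excluding V_4:
  V_6: V_2, V_5
  V_7: V_2, V_3, V_6
Taking the union gives {V_2, V_3, V_5, V_6, V_7}.

{V_2, V_3, V_5, V_6, V_7}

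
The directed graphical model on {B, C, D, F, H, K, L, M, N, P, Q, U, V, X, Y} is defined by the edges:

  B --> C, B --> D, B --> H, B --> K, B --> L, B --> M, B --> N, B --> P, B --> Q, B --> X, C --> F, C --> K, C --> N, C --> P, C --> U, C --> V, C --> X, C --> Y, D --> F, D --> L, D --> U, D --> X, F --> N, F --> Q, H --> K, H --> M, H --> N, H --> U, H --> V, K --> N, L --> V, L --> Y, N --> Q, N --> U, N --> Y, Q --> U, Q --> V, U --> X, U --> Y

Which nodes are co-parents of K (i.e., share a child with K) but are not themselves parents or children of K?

Children of K: N.
  parents(N) \ {K} = {B, C, F, H}.
Excluding nodes already adjacent to K (B, C, H, N), the co-parent-only contribution is {F}.

{F}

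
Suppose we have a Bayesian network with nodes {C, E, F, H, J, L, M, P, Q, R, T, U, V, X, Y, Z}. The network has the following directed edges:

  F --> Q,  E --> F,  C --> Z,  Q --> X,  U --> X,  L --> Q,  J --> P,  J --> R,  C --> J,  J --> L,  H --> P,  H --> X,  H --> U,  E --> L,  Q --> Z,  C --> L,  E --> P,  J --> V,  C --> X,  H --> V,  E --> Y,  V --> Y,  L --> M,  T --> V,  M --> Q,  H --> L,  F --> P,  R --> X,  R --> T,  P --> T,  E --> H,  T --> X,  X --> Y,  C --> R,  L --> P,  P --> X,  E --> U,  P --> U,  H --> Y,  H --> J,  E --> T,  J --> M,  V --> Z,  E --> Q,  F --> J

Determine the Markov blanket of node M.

{E, F, J, L, Q}

Recall MB(v) = parents ∪ children ∪ spouses, where spouses are the other parents of v's children.
M has parents J, L.
M has child Q.
Parents of each child, excluding M:
  Q: E, F, L
Union: {J, L} ∪ {Q} ∪ {E, F, L} = {E, F, J, L, Q}.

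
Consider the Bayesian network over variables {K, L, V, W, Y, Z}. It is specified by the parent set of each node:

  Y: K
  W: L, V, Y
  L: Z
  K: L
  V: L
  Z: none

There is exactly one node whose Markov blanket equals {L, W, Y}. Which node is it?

The target node must have every member of {L, W, Y} as a parent, child, or co-parent, and no others.
Parents of V: L; children: W; co-parents: L, Y.
These exactly cover the given set, so the node is V.

V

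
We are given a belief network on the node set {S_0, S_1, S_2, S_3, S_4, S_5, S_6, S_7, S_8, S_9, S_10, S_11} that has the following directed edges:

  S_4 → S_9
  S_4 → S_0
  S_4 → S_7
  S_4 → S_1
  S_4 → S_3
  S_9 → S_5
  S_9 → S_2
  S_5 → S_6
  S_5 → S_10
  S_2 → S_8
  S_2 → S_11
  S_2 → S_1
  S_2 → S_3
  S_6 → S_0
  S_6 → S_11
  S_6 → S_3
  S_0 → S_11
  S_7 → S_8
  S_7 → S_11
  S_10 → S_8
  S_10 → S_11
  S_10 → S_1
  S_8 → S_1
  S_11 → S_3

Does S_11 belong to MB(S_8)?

No

Ch(S_8) = {S_1}.
S_8's parents: S_2, S_7, S_10.
Other parents of S_8's children:
  S_1's other parents are S_2, S_4, S_10.
MB(S_8) = {S_1, S_2, S_4, S_7, S_10}; S_11 is not in this set.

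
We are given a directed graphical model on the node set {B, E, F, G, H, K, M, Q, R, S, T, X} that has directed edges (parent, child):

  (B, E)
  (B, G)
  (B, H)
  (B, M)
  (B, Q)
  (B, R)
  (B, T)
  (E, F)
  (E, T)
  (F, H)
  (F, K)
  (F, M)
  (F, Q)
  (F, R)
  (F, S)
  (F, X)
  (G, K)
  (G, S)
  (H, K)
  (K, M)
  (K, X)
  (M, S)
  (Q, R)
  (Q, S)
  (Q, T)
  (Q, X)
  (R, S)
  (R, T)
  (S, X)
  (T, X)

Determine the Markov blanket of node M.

Pa(M) = {B, F, K}.
M's children: S.
For each child, the remaining parents (spouses of M):
  S's other parents are F, G, Q, R.
MB(M) = {B, F, G, K, Q, R, S}.

{B, F, G, K, Q, R, S}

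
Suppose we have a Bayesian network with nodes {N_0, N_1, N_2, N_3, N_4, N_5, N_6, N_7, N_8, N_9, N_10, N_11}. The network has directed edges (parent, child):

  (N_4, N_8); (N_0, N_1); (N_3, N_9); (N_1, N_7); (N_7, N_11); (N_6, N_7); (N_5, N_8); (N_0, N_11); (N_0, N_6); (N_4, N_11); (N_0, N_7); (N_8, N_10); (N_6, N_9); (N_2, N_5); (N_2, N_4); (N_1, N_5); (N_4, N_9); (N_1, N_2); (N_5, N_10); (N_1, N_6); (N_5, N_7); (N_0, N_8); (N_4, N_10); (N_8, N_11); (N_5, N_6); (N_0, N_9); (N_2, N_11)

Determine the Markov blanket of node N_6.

By definition, MB(N_6) is built from N_6's parents, N_6's children, and the co-parents of N_6.
N_6's parents: N_0, N_1, N_5.
Ch(N_6) = {N_7, N_9}.
Other parents of N_6's children:
  N_7: N_0, N_1, N_5
  N_9: N_0, N_3, N_4
Taking the union gives {N_0, N_1, N_3, N_4, N_5, N_7, N_9}.

{N_0, N_1, N_3, N_4, N_5, N_7, N_9}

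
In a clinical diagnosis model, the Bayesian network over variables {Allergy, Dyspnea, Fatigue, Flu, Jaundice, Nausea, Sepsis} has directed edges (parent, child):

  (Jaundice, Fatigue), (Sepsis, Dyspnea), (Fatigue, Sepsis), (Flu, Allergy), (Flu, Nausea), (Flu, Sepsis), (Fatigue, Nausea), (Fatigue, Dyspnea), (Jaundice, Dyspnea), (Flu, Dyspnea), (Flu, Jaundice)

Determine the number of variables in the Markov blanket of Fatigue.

5

Pa(Fatigue) = {Jaundice}.
Fatigue has children Dyspnea, Nausea, Sepsis.
Co-parents of Fatigue (other parents of its children):
  parents(Sepsis) \ {Fatigue} = {Flu}.
  parents(Dyspnea) \ {Fatigue} = {Flu, Jaundice, Sepsis}.
  parents(Nausea) \ {Fatigue} = {Flu}.
MB(Fatigue) = {Dyspnea, Flu, Jaundice, Nausea, Sepsis}, which has 5 nodes.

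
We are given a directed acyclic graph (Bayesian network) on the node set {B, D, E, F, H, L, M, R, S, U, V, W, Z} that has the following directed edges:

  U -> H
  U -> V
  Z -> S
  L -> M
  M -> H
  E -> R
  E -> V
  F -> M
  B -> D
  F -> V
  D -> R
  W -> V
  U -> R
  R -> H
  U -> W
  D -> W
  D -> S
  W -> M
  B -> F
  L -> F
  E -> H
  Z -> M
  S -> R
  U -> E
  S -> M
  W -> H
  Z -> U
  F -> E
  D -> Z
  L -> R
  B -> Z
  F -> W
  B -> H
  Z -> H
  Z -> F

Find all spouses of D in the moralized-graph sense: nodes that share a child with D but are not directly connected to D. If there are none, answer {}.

{E, F, L, U}

Children of D: R, S, W, Z.
  Z: B
  S: Z
  W: F, U
  R: E, L, S, U
Excluding nodes already adjacent to D (B, R, S, W, Z), the co-parent-only contribution is {E, F, L, U}.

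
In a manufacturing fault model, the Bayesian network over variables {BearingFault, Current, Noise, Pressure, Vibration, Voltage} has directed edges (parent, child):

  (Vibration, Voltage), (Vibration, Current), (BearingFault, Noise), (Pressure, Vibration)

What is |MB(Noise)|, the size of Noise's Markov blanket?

1

Recall MB(v) = parents ∪ children ∪ spouses, where spouses are the other parents of v's children.
Noise's children: none.
Noise has parent BearingFault.
With no children, Noise has no spouses; the co-parent set is empty.
MB(Noise) = {BearingFault}, which has 1 node.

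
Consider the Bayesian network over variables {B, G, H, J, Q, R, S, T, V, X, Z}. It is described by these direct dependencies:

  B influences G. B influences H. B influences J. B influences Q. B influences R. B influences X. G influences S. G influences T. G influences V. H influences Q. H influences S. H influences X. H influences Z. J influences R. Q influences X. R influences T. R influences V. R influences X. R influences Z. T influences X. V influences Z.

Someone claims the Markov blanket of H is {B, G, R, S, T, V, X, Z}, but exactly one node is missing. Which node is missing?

Q

H's parents: B.
H's children: Q, S, X, Z.
For each child, the remaining parents (spouses of H):
  Q: B
  S: G
  X: B, Q, R, T
  Z: R, V
MB(H) = {B, G, Q, R, S, T, V, X, Z}.
Comparing with the claimed set, Q is missing.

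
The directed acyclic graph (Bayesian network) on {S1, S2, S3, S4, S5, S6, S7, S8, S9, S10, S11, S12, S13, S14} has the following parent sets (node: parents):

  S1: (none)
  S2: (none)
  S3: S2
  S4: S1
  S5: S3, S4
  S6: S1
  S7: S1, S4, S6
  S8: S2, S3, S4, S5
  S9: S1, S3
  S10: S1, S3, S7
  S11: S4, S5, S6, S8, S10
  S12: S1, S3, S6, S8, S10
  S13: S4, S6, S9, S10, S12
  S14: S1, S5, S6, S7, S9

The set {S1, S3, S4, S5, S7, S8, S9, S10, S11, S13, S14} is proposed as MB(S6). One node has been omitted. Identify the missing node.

S6 has parent S1.
Ch(S6) = {S7, S11, S12, S13, S14}.
Co-parents of S6 (other parents of its children):
  parents(S7) \ {S6} = {S1, S4}.
  S11 also has parents S4, S5, S8, S10.
  parents(S12) \ {S6} = {S1, S3, S8, S10}.
  S13 also has parents S4, S9, S10, S12.
  S14 also has parents S1, S5, S7, S9.
MB(S6) = {S1, S3, S4, S5, S7, S8, S9, S10, S11, S12, S13, S14}.
Comparing with the claimed set, S12 is missing.

S12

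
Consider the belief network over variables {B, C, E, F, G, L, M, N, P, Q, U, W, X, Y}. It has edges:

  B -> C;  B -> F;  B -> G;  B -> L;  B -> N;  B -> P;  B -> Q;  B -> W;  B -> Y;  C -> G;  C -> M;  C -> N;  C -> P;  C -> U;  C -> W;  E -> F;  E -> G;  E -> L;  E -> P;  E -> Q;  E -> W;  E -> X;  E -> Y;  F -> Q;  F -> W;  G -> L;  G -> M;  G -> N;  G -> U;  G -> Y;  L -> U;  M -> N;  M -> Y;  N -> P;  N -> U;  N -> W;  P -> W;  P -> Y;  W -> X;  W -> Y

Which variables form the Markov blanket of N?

Recall MB(v) = parents ∪ children ∪ spouses, where spouses are the other parents of v's children.
N's parents: B, C, G, M.
Ch(N) = {P, U, W}.
For each child, the remaining parents (spouses of N):
  P also has parents B, C, E.
  U's other parents are C, G, L.
  parents(W) \ {N} = {B, C, E, F, P}.
MB(N) = {B, C, E, F, G, L, M, P, U, W}.

{B, C, E, F, G, L, M, P, U, W}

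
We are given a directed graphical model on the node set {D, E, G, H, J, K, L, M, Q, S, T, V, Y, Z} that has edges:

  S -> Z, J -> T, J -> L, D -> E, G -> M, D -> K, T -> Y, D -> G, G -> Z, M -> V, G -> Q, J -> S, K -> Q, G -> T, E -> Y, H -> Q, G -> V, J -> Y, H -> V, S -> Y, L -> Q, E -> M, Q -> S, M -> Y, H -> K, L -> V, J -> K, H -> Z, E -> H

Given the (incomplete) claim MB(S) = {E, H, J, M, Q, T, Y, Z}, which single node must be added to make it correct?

A node's Markov blanket = Pa ∪ Ch ∪ (parents of Ch other than the node itself).
Pa(S) = {J, Q}.
S's children: Y, Z.
For each child, the remaining parents (spouses of S):
  Y: E, J, M, T
  Z: G, H
MB(S) = {E, G, H, J, M, Q, T, Y, Z}.
Comparing with the claimed set, G is missing.

G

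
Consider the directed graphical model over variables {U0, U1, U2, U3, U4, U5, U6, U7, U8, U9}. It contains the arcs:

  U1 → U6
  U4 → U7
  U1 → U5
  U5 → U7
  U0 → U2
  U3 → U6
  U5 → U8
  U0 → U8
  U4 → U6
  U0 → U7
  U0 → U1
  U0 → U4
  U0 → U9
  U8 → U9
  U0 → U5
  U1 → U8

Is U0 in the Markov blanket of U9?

U0 is a parent of U9.
So U0 ∈ MB(U9).

Yes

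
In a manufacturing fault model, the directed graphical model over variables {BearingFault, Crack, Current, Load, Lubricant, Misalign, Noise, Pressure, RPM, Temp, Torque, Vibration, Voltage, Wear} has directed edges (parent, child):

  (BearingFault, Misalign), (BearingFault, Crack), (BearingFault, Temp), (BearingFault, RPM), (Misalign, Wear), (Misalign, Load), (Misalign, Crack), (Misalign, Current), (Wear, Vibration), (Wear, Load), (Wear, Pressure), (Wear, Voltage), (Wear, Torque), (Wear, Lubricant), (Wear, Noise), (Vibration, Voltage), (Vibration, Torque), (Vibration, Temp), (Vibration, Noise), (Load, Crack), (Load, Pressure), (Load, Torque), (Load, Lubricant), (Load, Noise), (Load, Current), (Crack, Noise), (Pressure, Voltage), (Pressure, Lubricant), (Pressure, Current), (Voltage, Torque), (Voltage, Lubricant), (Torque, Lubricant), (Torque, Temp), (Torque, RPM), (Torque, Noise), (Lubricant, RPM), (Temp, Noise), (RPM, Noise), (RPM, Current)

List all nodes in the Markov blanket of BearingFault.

{Crack, Load, Lubricant, Misalign, RPM, Temp, Torque, Vibration}

BearingFault's children: Crack, Misalign, RPM, Temp.
Parents of BearingFault: none.
For each child, the remaining parents (spouses of BearingFault):
  Misalign: no additional parents.
  Crack's other parents are Load, Misalign.
  Temp also has parents Torque, Vibration.
  parents(RPM) \ {BearingFault} = {Lubricant, Torque}.
So the Markov blanket of BearingFault is {Crack, Load, Lubricant, Misalign, RPM, Temp, Torque, Vibration}.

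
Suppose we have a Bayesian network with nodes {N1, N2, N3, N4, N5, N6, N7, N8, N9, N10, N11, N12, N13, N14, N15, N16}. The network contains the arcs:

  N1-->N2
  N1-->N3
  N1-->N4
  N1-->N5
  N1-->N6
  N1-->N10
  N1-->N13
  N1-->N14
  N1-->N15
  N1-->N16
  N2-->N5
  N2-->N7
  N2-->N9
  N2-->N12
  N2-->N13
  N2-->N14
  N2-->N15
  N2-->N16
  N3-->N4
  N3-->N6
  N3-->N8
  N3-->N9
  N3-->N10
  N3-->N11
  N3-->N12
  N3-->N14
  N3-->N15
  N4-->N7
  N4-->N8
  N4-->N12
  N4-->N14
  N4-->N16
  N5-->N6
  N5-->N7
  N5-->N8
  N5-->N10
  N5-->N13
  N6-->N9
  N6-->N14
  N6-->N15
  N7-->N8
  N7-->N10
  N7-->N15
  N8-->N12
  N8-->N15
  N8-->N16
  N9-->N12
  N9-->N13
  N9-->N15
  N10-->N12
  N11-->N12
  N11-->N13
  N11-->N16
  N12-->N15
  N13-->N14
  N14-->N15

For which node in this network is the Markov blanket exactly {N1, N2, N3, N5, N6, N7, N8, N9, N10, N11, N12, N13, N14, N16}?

The target node must have every member of {N1, N2, N3, N5, N6, N7, N8, N9, N10, N11, N12, N13, N14, N16} as a parent, child, or co-parent, and no others.
Parents of N4: N1, N3; children: N7, N8, N12, N14, N16; co-parents: N1, N2, N3, N5, N6, N7, N8, N9, N10, N11, N13.
These exactly cover the given set, so the node is N4.

N4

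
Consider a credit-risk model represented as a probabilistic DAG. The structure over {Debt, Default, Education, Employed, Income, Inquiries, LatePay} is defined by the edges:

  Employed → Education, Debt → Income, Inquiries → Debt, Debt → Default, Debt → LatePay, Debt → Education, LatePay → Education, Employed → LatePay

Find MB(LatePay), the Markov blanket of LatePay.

{Debt, Education, Employed}

The Markov blanket of a node is its parents, its children, and the other parents of its children.
Parents of LatePay: Debt, Employed.
LatePay's children: Education.
Other parents of LatePay's children:
  Education's other parents are Debt, Employed.
So the Markov blanket of LatePay is {Debt, Education, Employed}.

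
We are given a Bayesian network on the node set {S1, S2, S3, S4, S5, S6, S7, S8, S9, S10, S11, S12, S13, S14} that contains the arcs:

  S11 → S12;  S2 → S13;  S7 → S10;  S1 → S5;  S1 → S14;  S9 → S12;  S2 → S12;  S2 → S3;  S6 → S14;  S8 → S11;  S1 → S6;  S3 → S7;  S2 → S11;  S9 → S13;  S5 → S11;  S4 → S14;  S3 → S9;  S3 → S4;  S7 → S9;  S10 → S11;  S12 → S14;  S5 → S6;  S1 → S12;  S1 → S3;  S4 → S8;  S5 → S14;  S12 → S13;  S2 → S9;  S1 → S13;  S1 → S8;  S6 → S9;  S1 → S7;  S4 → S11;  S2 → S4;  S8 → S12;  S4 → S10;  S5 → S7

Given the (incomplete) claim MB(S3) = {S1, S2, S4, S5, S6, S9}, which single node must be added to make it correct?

Parents of S3: S1, S2.
S3 has children S4, S7, S9.
For each child, the remaining parents (spouses of S3):
  S4 also has parent S2.
  parents(S7) \ {S3} = {S1, S5}.
  parents(S9) \ {S3} = {S2, S6, S7}.
MB(S3) = {S1, S2, S4, S5, S6, S7, S9}.
Comparing with the claimed set, S7 is missing.

S7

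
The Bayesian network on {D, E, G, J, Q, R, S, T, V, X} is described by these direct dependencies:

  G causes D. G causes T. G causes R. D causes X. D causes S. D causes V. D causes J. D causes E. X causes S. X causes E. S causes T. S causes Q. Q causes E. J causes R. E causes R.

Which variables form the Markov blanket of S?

Parents of S: D, X.
Children of S: Q, T.
Co-parents of S (other parents of its children):
  T: G
  Q: —
MB(S) = {D, G, Q, T, X}.

{D, G, Q, T, X}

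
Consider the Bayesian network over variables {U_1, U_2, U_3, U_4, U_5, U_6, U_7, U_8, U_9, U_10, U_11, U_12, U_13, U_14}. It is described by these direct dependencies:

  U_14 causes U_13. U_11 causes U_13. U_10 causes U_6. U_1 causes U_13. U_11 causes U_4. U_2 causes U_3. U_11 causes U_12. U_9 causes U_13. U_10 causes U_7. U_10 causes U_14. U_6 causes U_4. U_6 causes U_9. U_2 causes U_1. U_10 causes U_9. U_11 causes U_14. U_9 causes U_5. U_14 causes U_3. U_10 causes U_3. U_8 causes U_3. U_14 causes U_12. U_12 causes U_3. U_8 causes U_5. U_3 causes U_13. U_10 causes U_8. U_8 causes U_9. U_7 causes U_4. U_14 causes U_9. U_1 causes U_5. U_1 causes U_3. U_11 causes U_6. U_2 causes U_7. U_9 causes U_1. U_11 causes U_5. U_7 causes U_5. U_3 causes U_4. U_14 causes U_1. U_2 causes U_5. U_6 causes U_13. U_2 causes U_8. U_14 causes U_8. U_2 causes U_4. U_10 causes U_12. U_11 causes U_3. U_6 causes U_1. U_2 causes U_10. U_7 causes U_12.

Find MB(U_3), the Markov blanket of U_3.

{U_1, U_2, U_4, U_6, U_7, U_8, U_9, U_10, U_11, U_12, U_13, U_14}

A node's Markov blanket = Pa ∪ Ch ∪ (parents of Ch other than the node itself).
Parents of U_3: U_1, U_2, U_8, U_10, U_11, U_12, U_14.
U_3 has children U_4, U_13.
For each child, the remaining parents (spouses of U_3):
  U_13 also has parents U_1, U_6, U_9, U_11, U_14.
  U_4 also has parents U_2, U_6, U_7, U_11.
MB(U_3) = {U_1, U_2, U_4, U_6, U_7, U_8, U_9, U_10, U_11, U_12, U_13, U_14}.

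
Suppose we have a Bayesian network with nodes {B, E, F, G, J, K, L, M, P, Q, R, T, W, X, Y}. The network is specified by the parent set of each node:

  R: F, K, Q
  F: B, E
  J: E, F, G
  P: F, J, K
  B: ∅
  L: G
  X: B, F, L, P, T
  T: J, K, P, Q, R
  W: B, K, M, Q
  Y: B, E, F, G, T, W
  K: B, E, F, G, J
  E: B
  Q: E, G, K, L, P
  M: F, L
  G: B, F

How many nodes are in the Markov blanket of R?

The Markov blanket of a node is its parents, its children, and the other parents of its children.
Children of R: T.
R's parents: F, K, Q.
For each child, the remaining parents (spouses of R):
  T: J, K, P, Q
MB(R) = {F, J, K, P, Q, T}, which has 6 nodes.

6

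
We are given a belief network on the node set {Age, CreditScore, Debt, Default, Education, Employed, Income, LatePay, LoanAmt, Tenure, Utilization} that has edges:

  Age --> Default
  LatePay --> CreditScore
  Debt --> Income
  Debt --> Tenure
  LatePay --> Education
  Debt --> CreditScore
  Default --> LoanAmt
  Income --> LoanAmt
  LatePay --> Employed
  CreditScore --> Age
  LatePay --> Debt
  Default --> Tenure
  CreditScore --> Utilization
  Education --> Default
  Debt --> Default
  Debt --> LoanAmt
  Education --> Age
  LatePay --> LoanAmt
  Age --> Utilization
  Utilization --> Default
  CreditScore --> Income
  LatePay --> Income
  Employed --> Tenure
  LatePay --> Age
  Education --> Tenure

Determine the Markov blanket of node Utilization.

{Age, CreditScore, Debt, Default, Education}

The Markov blanket of a node is its parents, its children, and the other parents of its children.
Parents of Utilization: Age, CreditScore.
Utilization's children: Default.
For each child, the remaining parents (spouses of Utilization):
  Default's other parents are Age, Debt, Education.
Taking the union gives {Age, CreditScore, Debt, Default, Education}.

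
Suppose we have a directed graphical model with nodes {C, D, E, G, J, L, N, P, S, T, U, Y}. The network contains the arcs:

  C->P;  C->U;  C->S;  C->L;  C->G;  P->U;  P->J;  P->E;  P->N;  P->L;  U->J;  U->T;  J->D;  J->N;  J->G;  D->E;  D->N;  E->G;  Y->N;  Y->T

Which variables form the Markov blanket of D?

By definition, MB(D) is built from D's parents, D's children, and the co-parents of D.
Parents of D: J.
D has children E, N.
Parents of each child, excluding D:
  parents(E) \ {D} = {P}.
  N also has parents J, P, Y.
So the Markov blanket of D is {E, J, N, P, Y}.

{E, J, N, P, Y}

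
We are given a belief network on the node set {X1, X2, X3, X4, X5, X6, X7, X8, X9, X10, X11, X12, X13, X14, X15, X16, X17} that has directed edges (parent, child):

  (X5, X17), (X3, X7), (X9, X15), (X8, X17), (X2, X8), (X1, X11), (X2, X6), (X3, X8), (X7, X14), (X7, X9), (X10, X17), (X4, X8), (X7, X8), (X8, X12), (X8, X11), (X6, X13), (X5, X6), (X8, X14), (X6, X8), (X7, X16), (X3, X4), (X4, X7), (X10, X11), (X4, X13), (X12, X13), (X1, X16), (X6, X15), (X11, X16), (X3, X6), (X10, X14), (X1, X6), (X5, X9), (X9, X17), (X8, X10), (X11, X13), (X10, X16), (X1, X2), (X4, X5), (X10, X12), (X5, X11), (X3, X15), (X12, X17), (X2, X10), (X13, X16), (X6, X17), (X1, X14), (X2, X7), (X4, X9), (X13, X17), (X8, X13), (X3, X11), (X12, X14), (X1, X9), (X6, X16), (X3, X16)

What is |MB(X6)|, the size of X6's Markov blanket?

15

By definition, MB(X6) is built from X6's parents, X6's children, and the co-parents of X6.
X6's parents: X1, X2, X3, X5.
X6 has children X8, X13, X15, X16, X17.
Parents of each child, excluding X6:
  X8: X2, X3, X4, X7
  X13: X4, X8, X11, X12
  X15: X3, X9
  X16: X1, X3, X7, X10, X11, X13
  X17: X5, X8, X9, X10, X12, X13
MB(X6) = {X1, X2, X3, X4, X5, X7, X8, X9, X10, X11, X12, X13, X15, X16, X17}, which has 15 nodes.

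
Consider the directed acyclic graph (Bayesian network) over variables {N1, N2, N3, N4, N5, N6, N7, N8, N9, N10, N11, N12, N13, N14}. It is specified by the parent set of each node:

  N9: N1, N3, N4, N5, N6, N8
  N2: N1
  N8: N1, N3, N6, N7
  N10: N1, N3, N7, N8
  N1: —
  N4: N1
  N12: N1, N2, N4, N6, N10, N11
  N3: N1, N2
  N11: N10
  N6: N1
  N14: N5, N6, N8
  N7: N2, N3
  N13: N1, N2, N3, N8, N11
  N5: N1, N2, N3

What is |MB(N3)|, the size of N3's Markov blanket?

A node's Markov blanket = Pa ∪ Ch ∪ (parents of Ch other than the node itself).
Ch(N3) = {N5, N7, N8, N9, N10, N13}.
Parents of N3: N1, N2.
Other parents of N3's children:
  parents(N5) \ {N3} = {N1, N2}.
  parents(N7) \ {N3} = {N2}.
  N8 also has parents N1, N6, N7.
  parents(N9) \ {N3} = {N1, N4, N5, N6, N8}.
  parents(N10) \ {N3} = {N1, N7, N8}.
  N13 also has parents N1, N2, N8, N11.
MB(N3) = {N1, N2, N4, N5, N6, N7, N8, N9, N10, N11, N13}, which has 11 nodes.

11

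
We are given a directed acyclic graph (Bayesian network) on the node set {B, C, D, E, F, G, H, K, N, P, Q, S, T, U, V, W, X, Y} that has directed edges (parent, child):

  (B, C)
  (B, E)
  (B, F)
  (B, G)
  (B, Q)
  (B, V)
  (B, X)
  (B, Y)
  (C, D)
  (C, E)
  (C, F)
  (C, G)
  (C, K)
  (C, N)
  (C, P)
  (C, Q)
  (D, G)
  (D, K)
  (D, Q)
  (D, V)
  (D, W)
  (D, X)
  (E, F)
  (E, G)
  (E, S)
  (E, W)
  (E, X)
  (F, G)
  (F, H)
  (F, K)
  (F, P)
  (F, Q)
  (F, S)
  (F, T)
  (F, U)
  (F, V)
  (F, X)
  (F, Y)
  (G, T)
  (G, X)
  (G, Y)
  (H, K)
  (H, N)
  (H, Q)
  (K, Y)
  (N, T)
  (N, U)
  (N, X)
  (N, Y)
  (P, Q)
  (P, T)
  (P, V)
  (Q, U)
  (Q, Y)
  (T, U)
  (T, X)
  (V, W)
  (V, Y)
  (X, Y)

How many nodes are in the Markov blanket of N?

A node's Markov blanket = Pa ∪ Ch ∪ (parents of Ch other than the node itself).
N's children: T, U, X, Y.
Parents of N: C, H.
For each child, the remaining parents (spouses of N):
  T: F, G, P
  U: F, Q, T
  X: B, D, E, F, G, T
  Y: B, F, G, K, Q, V, X
MB(N) = {B, C, D, E, F, G, H, K, P, Q, T, U, V, X, Y}, which has 15 nodes.

15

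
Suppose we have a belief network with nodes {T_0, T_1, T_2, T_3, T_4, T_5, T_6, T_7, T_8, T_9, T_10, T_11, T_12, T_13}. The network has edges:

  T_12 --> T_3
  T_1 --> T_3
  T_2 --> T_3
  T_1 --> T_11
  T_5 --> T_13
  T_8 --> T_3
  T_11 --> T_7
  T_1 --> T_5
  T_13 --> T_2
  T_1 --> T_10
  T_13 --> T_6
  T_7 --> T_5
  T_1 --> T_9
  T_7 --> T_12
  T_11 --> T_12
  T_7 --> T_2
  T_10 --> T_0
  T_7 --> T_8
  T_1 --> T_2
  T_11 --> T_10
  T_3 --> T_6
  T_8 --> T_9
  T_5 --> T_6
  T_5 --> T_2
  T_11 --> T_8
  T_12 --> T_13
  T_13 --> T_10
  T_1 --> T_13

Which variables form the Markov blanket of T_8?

A node's Markov blanket = Pa ∪ Ch ∪ (parents of Ch other than the node itself).
Pa(T_8) = {T_7, T_11}.
T_8 has children T_3, T_9.
Other parents of T_8's children:
  T_3: T_1, T_2, T_12
  T_9: T_1
MB(T_8) = {T_1, T_2, T_3, T_7, T_9, T_11, T_12}.

{T_1, T_2, T_3, T_7, T_9, T_11, T_12}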